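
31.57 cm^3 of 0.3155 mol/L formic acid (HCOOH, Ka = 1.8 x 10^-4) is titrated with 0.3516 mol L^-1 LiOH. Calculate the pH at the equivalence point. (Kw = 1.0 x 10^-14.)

8.48

n(HCOOH) = 0.3155 x 0.03157 = 0.009960 mol; V(LiOH) at equivalence = 0.009960/0.3516 = 0.02833 L.
At equivalence all the acid is converted to HCOO-; total volume = 0.03157 + 0.02833 = 0.05990 L, so [HCOO-] = 0.009960/0.05990 = 0.1663 M.
Kb = Kw/Ka = 1.0e-14 / 1.8 x 10^-4 = 5.56e-11.
[OH^-] = sqrt(Kb x [HCOO-]) = sqrt(5.56e-11 x 0.1663) = 3.04e-6 M.
pOH = 5.52, so pH = 14.00 - 5.52 = 8.48.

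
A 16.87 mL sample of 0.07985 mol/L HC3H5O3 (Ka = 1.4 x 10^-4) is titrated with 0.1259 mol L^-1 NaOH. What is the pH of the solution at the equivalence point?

n(HC3H5O3) = 0.07985 x 0.01687 = 0.001347 mol; V(NaOH) at equivalence = 0.001347/0.1259 = 0.01070 L.
At equivalence all the acid is converted to C3H5O3-; total volume = 0.01687 + 0.01070 = 0.02757 L, so [C3H5O3-] = 0.001347/0.02757 = 0.04886 M.
Kb = Kw/Ka = 1.0e-14 / 1.4 x 10^-4 = 7.14e-11.
[OH^-] = sqrt(Kb x [C3H5O3-]) = sqrt(7.14e-11 x 0.04886) = 1.87e-6 M.
pOH = 5.73, so pH = 14.00 - 5.73 = 8.27.

8.27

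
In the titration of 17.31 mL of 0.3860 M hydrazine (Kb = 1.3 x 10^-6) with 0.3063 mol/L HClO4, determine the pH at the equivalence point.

4.44

n(N2H4) = 0.3860 x 0.01731 = 0.006682 mol; V(HClO4) at equivalence = 0.006682/0.3063 = 0.02181 L.
At equivalence the base is fully converted to N2H5+; total volume = 0.03912 L, so [N2H5+] = 0.006682/0.03912 = 0.1708 M.
Ka(N2H5+) = Kw/Kb = 1.0e-14 / 1.3 x 10^-6 = 7.69e-9.
[H^+] = sqrt(Ka x [N2H5+]) = sqrt(7.69e-9 x 0.1708) = 3.62e-5 M.
pH = -log(3.62e-5) = 4.44.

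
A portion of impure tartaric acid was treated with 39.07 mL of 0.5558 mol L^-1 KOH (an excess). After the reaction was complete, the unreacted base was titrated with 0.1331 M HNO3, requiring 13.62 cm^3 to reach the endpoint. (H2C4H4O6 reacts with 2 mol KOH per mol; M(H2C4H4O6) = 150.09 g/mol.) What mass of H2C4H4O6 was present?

1.49 g

Total n(KOH) added = 0.5558 x 0.03907 = 0.02172 mol.
n(HNO3) used = 0.1331 x 0.01362 = 0.001813 mol, which equals the excess n(KOH).
So n(KOH) consumed by the sample = 0.02172 - 0.001813 = 0.01990 mol.
n(H2C4H4O6) = 0.01990 / 2 = 0.009951 mol.
mass = 0.009951 mol x 150.09 g/mol = 1.49 g.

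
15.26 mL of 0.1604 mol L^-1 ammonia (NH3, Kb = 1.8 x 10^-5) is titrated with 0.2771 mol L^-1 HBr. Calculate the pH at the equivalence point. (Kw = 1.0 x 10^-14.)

n(NH3) = 0.1604 x 0.01526 = 0.002448 mol; V(HBr) at equivalence = 0.002448/0.2771 = 0.008833 L.
At equivalence the base is fully converted to NH4+; total volume = 0.02409 L, so [NH4+] = 0.002448/0.02409 = 0.1016 M.
Ka(NH4+) = Kw/Kb = 1.0e-14 / 1.8 x 10^-5 = 5.56e-10.
[H^+] = sqrt(Ka x [NH4+]) = sqrt(5.56e-10 x 0.1016) = 7.51e-6 M.
pH = -log(7.51e-6) = 5.12.

5.12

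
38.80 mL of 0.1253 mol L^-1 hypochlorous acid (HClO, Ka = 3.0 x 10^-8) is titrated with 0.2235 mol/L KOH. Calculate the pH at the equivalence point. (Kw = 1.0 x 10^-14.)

n(HClO) = 0.1253 x 0.03880 = 0.004862 mol; V(KOH) at equivalence = 0.004862/0.2235 = 0.02175 L.
At equivalence all the acid is converted to ClO-; total volume = 0.03880 + 0.02175 = 0.06055 L, so [ClO-] = 0.004862/0.06055 = 0.08029 M.
Kb = Kw/Ka = 1.0e-14 / 3.0 x 10^-8 = 3.33e-7.
[OH^-] = sqrt(Kb x [ClO-]) = sqrt(3.33e-7 x 0.08029) = 0.000164 M.
pOH = 3.79, so pH = 14.00 - 3.79 = 10.21.

10.21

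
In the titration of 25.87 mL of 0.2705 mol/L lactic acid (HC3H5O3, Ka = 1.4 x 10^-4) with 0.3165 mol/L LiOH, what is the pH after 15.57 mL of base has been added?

Initial n(HC3H5O3) = 0.2705 x 0.02587 = 0.006998 mol.
n(LiOH) added = 0.3165 x 0.01557 = 0.004928 mol, converting that many moles of HC3H5O3 to C3H5O3-.
Remaining n(HC3H5O3) = 0.002070 mol; n(C3H5O3-) = 0.004928 mol.
By Henderson-Hasselbalch, pH = pKa + log([A^-]/[HA]) = 3.85 + log(0.004928/0.002070) = 3.85 + (+0.38) = 4.23.

4.23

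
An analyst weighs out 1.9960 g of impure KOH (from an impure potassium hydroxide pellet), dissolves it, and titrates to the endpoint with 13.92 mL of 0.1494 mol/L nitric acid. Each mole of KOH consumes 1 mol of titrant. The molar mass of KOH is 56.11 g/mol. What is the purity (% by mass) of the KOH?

5.85%

n(HNO3) = 0.1494 x 0.01392 = 0.002080 mol.
n(KOH) = 0.002080 / 1 = 0.002080 mol.
mass of KOH = 0.002080 x 56.11 = 0.1167 g.
% purity = 0.1167 / 1.9960 x 100 = 5.85%.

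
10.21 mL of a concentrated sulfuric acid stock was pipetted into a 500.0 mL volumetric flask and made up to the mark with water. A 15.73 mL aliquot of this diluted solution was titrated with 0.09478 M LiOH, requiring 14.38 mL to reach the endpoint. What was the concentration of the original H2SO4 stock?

n(LiOH) = 0.09478 x 0.01438 = 0.001363 mol.
n(H2SO4) in the aliquot = 0.001363 x 1/2 = 0.0006815 mol.
[diluted H2SO4] = 0.0006815 / 0.01573 = 0.04332 M.
Dilution factor = 500.0/10.21 = 48.97, so [stock] = 0.04332 x 48.97 = 2.12 M.

2.12 M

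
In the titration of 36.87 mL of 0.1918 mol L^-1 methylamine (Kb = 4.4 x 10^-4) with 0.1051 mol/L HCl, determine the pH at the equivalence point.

n(CH3NH2) = 0.1918 x 0.03687 = 0.007072 mol; V(HCl) at equivalence = 0.007072/0.1051 = 0.06729 L.
At equivalence the base is fully converted to CH3NH3+; total volume = 0.1042 L, so [CH3NH3+] = 0.007072/0.1042 = 0.06790 M.
Ka(CH3NH3+) = Kw/Kb = 1.0e-14 / 4.4 x 10^-4 = 2.27e-11.
[H^+] = sqrt(Ka x [CH3NH3+]) = sqrt(2.27e-11 x 0.06790) = 1.24e-6 M.
pH = -log(1.24e-6) = 5.91.

5.91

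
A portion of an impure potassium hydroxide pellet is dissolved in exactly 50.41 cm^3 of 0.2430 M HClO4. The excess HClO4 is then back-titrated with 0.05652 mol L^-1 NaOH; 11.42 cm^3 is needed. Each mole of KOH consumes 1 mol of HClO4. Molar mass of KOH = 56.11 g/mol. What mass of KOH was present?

Total n(HClO4) added = 0.2430 x 0.05041 = 0.01225 mol.
n(NaOH) used = 0.05652 x 0.01142 = 0.0006455 mol, which equals the excess n(HClO4).
So n(HClO4) consumed by the sample = 0.01225 - 0.0006455 = 0.01160 mol.
n(KOH) = 0.01160 / 1 = 0.01160 mol.
mass = 0.01160 mol x 56.11 g/mol = 0.651 g.

0.651 g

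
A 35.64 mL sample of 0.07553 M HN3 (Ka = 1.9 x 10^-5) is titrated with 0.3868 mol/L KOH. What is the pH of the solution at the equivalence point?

n(HN3) = 0.07553 x 0.03564 = 0.002692 mol; V(KOH) at equivalence = 0.002692/0.3868 = 0.006959 L.
At equivalence all the acid is converted to N3-; total volume = 0.03564 + 0.006959 = 0.04260 L, so [N3-] = 0.002692/0.04260 = 0.06319 M.
Kb = Kw/Ka = 1.0e-14 / 1.9 x 10^-5 = 5.26e-10.
[OH^-] = sqrt(Kb x [N3-]) = sqrt(5.26e-10 x 0.06319) = 5.77e-6 M.
pOH = 5.24, so pH = 14.00 - 5.24 = 8.76.

8.76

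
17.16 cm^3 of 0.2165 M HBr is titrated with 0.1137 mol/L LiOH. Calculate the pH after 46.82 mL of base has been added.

12.40

n(acid) = 0.2165 x 0.01716 = 0.003715 mol; n(LiOH) added = 0.1137 x 0.04682 = 0.005323 mol.
Base is in excess by 0.005323 - 0.003715 = 0.001608 mol in a total volume of 0.06398 L.
[OH^-] = 0.001608/0.06398 = 0.02514 M, so pOH = 1.60 and pH = 14.00 - 1.60 = 12.40.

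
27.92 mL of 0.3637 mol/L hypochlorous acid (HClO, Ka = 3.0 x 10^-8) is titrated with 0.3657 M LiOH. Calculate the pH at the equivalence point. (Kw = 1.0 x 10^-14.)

n(HClO) = 0.3637 x 0.02792 = 0.01015 mol; V(LiOH) at equivalence = 0.01015/0.3657 = 0.02777 L.
At equivalence all the acid is converted to ClO-; total volume = 0.02792 + 0.02777 = 0.05569 L, so [ClO-] = 0.01015/0.05569 = 0.1823 M.
Kb = Kw/Ka = 1.0e-14 / 3.0 x 10^-8 = 3.33e-7.
[OH^-] = sqrt(Kb x [ClO-]) = sqrt(3.33e-7 x 0.1823) = 0.000247 M.
pOH = 3.61, so pH = 14.00 - 3.61 = 10.39.

10.39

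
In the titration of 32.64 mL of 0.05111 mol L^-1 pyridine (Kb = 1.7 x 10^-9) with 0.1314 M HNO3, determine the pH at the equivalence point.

n(C5H5N) = 0.05111 x 0.03264 = 0.001668 mol; V(HNO3) at equivalence = 0.001668/0.1314 = 0.01270 L.
At equivalence the base is fully converted to C5H5NH+; total volume = 0.04534 L, so [C5H5NH+] = 0.001668/0.04534 = 0.03680 M.
Ka(C5H5NH+) = Kw/Kb = 1.0e-14 / 1.7 x 10^-9 = 5.88e-6.
[H^+] = sqrt(Ka x [C5H5NH+]) = sqrt(5.88e-6 x 0.03680) = 0.000465 M.
pH = -log(0.000465) = 3.33.

3.33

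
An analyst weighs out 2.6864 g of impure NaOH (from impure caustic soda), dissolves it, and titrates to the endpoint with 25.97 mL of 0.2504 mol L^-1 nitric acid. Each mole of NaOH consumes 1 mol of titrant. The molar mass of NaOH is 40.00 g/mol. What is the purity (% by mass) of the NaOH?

n(HNO3) = 0.2504 x 0.02597 = 0.006503 mol.
n(NaOH) = 0.006503 / 1 = 0.006503 mol.
mass of NaOH = 0.006503 x 40.00 = 0.2601 g.
% purity = 0.2601 / 2.6864 x 100 = 9.68%.

9.68%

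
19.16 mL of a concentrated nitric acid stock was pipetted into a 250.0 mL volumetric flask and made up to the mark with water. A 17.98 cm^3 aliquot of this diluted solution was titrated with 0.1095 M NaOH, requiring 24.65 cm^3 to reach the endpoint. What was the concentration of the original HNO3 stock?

1.96 M

n(NaOH) = 0.1095 x 0.02465 = 0.002699 mol.
n(HNO3) in the aliquot = 0.002699 mol.
[diluted HNO3] = 0.002699 / 0.01798 = 0.1501 M.
Dilution factor = 250.0/19.16 = 13.05, so [stock] = 0.1501 x 13.05 = 1.96 M.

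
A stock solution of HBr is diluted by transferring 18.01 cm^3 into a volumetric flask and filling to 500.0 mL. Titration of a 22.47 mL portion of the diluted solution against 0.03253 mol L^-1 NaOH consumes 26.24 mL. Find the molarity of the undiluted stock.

n(NaOH) = 0.03253 x 0.02624 = 0.0008536 mol.
n(HBr) in the aliquot = 0.0008536 mol.
[diluted HBr] = 0.0008536 / 0.02247 = 0.03799 M.
Dilution factor = 500.0/18.01 = 27.76, so [stock] = 0.03799 x 27.76 = 1.05 M.

1.05 M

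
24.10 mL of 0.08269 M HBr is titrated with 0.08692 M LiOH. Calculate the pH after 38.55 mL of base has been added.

n(acid) = 0.08269 x 0.02410 = 0.001993 mol; n(LiOH) added = 0.08692 x 0.03855 = 0.003351 mol.
Base is in excess by 0.003351 - 0.001993 = 0.001358 mol in a total volume of 0.06265 L.
[OH^-] = 0.001358/0.06265 = 0.02167 M, so pOH = 1.66 and pH = 14.00 - 1.66 = 12.34.

12.34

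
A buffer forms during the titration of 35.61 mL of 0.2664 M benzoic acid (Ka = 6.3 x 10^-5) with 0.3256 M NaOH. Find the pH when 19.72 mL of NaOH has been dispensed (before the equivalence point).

Initial n(C6H5COOH) = 0.2664 x 0.03561 = 0.009487 mol.
n(NaOH) added = 0.3256 x 0.01972 = 0.006421 mol, converting that many moles of C6H5COOH to C6H5COO-.
Remaining n(C6H5COOH) = 0.003066 mol; n(C6H5COO-) = 0.006421 mol.
By Henderson-Hasselbalch, pH = pKa + log([A^-]/[HA]) = 4.20 + log(0.006421/0.003066) = 4.20 + (+0.32) = 4.52.

4.52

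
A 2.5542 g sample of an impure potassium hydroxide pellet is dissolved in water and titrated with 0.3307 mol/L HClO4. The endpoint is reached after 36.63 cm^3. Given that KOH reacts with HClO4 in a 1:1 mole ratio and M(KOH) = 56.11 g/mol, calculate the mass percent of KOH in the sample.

26.6%

n(HClO4) = 0.3307 x 0.03663 = 0.01211 mol.
n(KOH) = 0.01211 / 1 = 0.01211 mol.
mass of KOH = 0.01211 x 56.11 = 0.6797 g.
% purity = 0.6797 / 2.5542 x 100 = 26.6%.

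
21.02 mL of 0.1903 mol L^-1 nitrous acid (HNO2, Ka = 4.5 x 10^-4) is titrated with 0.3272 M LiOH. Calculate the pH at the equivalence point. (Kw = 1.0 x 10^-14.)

8.21

n(HNO2) = 0.1903 x 0.02102 = 0.004000 mol; V(LiOH) at equivalence = 0.004000/0.3272 = 0.01223 L.
At equivalence all the acid is converted to NO2-; total volume = 0.02102 + 0.01223 = 0.03325 L, so [NO2-] = 0.004000/0.03325 = 0.1203 M.
Kb = Kw/Ka = 1.0e-14 / 4.5 x 10^-4 = 2.22e-11.
[OH^-] = sqrt(Kb x [NO2-]) = sqrt(2.22e-11 x 0.1203) = 1.64e-6 M.
pOH = 5.79, so pH = 14.00 - 5.79 = 8.21.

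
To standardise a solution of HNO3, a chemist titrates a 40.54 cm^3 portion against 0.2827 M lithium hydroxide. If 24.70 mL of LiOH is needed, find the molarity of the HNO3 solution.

0.172 M

n(LiOH) delivered = 0.2827 x 0.02470 = 0.006983 mol.
For a 1:1 reaction, n(HNO3) = 0.006983 mol.
[HNO3] = 0.006983 mol / 0.04054 L = 0.172 M.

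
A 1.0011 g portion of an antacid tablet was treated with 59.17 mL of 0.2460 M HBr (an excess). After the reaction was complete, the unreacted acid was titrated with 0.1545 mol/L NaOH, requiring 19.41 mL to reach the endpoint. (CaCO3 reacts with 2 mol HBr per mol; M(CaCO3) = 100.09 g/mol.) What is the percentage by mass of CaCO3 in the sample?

57.8%

Total n(HBr) added = 0.2460 x 0.05917 = 0.01456 mol.
n(NaOH) used = 0.1545 x 0.01941 = 0.002999 mol, which equals the excess n(HBr).
So n(HBr) consumed by the sample = 0.01456 - 0.002999 = 0.01156 mol.
n(CaCO3) = 0.01156 / 2 = 0.005778 mol.
mass CaCO3 = 0.005778 x 100.09 = 0.5784 g, so %CaCO3 = 0.5784/1.0011 x 100 = 57.8%.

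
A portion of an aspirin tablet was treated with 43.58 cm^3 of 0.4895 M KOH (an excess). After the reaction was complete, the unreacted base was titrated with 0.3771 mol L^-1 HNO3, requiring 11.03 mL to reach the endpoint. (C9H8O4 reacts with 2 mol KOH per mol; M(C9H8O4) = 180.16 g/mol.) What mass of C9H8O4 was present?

1.55 g

Total n(KOH) added = 0.4895 x 0.04358 = 0.02133 mol.
n(HNO3) used = 0.3771 x 0.01103 = 0.004159 mol, which equals the excess n(KOH).
So n(KOH) consumed by the sample = 0.02133 - 0.004159 = 0.01717 mol.
n(C9H8O4) = 0.01717 / 2 = 0.008586 mol.
mass = 0.008586 mol x 180.16 g/mol = 1.55 g.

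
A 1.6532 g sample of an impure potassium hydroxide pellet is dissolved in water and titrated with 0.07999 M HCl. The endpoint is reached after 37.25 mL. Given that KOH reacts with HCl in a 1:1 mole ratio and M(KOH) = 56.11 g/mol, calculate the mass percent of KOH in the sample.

10.1%

n(HCl) = 0.07999 x 0.03725 = 0.002980 mol.
n(KOH) = 0.002980 / 1 = 0.002980 mol.
mass of KOH = 0.002980 x 56.11 = 0.1672 g.
% purity = 0.1672 / 1.6532 x 100 = 10.1%.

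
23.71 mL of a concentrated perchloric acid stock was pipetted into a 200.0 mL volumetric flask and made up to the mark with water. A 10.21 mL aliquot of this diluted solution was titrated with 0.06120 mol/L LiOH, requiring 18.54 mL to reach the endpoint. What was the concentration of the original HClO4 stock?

n(LiOH) = 0.06120 x 0.01854 = 0.001135 mol.
n(HClO4) in the aliquot = 0.001135 mol.
[diluted HClO4] = 0.001135 / 0.01021 = 0.1111 M.
Dilution factor = 200.0/23.71 = 8.435, so [stock] = 0.1111 x 8.435 = 0.937 M.

0.937 M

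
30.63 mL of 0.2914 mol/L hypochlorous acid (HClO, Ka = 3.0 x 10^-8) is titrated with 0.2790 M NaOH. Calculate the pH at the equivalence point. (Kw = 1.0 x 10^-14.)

10.34

n(HClO) = 0.2914 x 0.03063 = 0.008926 mol; V(NaOH) at equivalence = 0.008926/0.2790 = 0.03199 L.
At equivalence all the acid is converted to ClO-; total volume = 0.03063 + 0.03199 = 0.06262 L, so [ClO-] = 0.008926/0.06262 = 0.1425 M.
Kb = Kw/Ka = 1.0e-14 / 3.0 x 10^-8 = 3.33e-7.
[OH^-] = sqrt(Kb x [ClO-]) = sqrt(3.33e-7 x 0.1425) = 0.000218 M.
pOH = 3.66, so pH = 14.00 - 3.66 = 10.34.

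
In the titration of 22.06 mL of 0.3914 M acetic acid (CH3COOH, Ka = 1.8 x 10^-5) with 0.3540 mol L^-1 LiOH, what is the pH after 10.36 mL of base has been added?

Initial n(CH3COOH) = 0.3914 x 0.02206 = 0.008634 mol.
n(LiOH) added = 0.3540 x 0.01036 = 0.003667 mol, converting that many moles of CH3COOH to CH3COO-.
Remaining n(CH3COOH) = 0.004967 mol; n(CH3COO-) = 0.003667 mol.
By Henderson-Hasselbalch, pH = pKa + log([A^-]/[HA]) = 4.74 + log(0.003667/0.004967) = 4.74 + (-0.13) = 4.61.

4.61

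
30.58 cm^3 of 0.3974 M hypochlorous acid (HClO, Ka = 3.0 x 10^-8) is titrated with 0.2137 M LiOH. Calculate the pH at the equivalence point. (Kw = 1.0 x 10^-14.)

10.33

n(HClO) = 0.3974 x 0.03058 = 0.01215 mol; V(LiOH) at equivalence = 0.01215/0.2137 = 0.05687 L.
At equivalence all the acid is converted to ClO-; total volume = 0.03058 + 0.05687 = 0.08745 L, so [ClO-] = 0.01215/0.08745 = 0.1390 M.
Kb = Kw/Ka = 1.0e-14 / 3.0 x 10^-8 = 3.33e-7.
[OH^-] = sqrt(Kb x [ClO-]) = sqrt(3.33e-7 x 0.1390) = 0.000215 M.
pOH = 3.67, so pH = 14.00 - 3.67 = 10.33.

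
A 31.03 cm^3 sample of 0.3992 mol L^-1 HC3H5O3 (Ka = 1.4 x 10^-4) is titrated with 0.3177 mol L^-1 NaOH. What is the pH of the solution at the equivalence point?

n(HC3H5O3) = 0.3992 x 0.03103 = 0.01239 mol; V(NaOH) at equivalence = 0.01239/0.3177 = 0.03899 L.
At equivalence all the acid is converted to C3H5O3-; total volume = 0.03103 + 0.03899 = 0.07002 L, so [C3H5O3-] = 0.01239/0.07002 = 0.1769 M.
Kb = Kw/Ka = 1.0e-14 / 1.4 x 10^-4 = 7.14e-11.
[OH^-] = sqrt(Kb x [C3H5O3-]) = sqrt(7.14e-11 x 0.1769) = 3.55e-6 M.
pOH = 5.45, so pH = 14.00 - 5.45 = 8.55.

8.55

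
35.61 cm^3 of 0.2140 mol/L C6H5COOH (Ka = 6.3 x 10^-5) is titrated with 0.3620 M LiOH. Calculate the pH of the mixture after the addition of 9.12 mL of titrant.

Initial n(C6H5COOH) = 0.2140 x 0.03561 = 0.007621 mol.
n(LiOH) added = 0.3620 x 0.009120 = 0.003301 mol, converting that many moles of C6H5COOH to C6H5COO-.
Remaining n(C6H5COOH) = 0.004319 mol; n(C6H5COO-) = 0.003301 mol.
By Henderson-Hasselbalch, pH = pKa + log([A^-]/[HA]) = 4.20 + log(0.003301/0.004319) = 4.20 + (-0.12) = 4.08.

4.08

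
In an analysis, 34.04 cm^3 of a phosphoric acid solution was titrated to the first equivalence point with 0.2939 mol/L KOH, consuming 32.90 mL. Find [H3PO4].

n(KOH) = 0.2939 x 0.03290 = 0.009669 mol.
At the first equivalence point, 1 mol OH^- react per mol H3PO4, so n(H3PO4) = 0.009669 / 1 = 0.009669 mol.
[H3PO4] = 0.009669 / 0.03404 L = 0.284 M.

0.284 M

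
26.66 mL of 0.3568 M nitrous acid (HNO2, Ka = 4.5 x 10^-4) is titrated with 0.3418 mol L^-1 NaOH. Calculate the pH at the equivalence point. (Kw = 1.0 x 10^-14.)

8.29

n(HNO2) = 0.3568 x 0.02666 = 0.009512 mol; V(NaOH) at equivalence = 0.009512/0.3418 = 0.02783 L.
At equivalence all the acid is converted to NO2-; total volume = 0.02666 + 0.02783 = 0.05449 L, so [NO2-] = 0.009512/0.05449 = 0.1746 M.
Kb = Kw/Ka = 1.0e-14 / 4.5 x 10^-4 = 2.22e-11.
[OH^-] = sqrt(Kb x [NO2-]) = sqrt(2.22e-11 x 0.1746) = 1.97e-6 M.
pOH = 5.71, so pH = 14.00 - 5.71 = 8.29.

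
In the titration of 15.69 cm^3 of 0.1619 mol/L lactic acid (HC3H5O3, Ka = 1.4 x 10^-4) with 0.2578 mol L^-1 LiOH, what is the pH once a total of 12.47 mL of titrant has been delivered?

n(acid) = 0.1619 x 0.01569 = 0.002540 mol; n(LiOH) added = 0.2578 x 0.01247 = 0.003215 mol.
Base is in excess by 0.003215 - 0.002540 = 0.0006746 mol in a total volume of 0.02816 L.
[OH^-] = 0.0006746/0.02816 = 0.02395 M, so pOH = 1.62 and pH = 14.00 - 1.62 = 12.38.

12.38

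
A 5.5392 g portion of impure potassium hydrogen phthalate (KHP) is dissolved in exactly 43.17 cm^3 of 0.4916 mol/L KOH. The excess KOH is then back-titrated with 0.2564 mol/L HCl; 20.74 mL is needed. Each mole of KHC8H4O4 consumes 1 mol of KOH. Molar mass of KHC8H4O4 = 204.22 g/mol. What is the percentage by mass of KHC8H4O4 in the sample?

Total n(KOH) added = 0.4916 x 0.04317 = 0.02122 mol.
n(HCl) used = 0.2564 x 0.02074 = 0.005318 mol, which equals the excess n(KOH).
So n(KOH) consumed by the sample = 0.02122 - 0.005318 = 0.01590 mol.
n(KHC8H4O4) = 0.01590 / 1 = 0.01590 mol.
mass KHC8H4O4 = 0.01590 x 204.22 = 3.248 g, so %KHC8H4O4 = 3.248/5.5392 x 100 = 58.6%.

58.6%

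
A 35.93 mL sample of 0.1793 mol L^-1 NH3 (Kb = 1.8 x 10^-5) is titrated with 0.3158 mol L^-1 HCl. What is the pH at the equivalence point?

5.10

n(NH3) = 0.1793 x 0.03593 = 0.006442 mol; V(HCl) at equivalence = 0.006442/0.3158 = 0.02040 L.
At equivalence the base is fully converted to NH4+; total volume = 0.05633 L, so [NH4+] = 0.006442/0.05633 = 0.1144 M.
Ka(NH4+) = Kw/Kb = 1.0e-14 / 1.8 x 10^-5 = 5.56e-10.
[H^+] = sqrt(Ka x [NH4+]) = sqrt(5.56e-10 x 0.1144) = 7.97e-6 M.
pH = -log(7.97e-6) = 5.10.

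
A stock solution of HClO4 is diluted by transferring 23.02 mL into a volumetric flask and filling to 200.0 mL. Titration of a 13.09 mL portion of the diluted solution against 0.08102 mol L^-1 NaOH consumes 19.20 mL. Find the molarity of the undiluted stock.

n(NaOH) = 0.08102 x 0.01920 = 0.001556 mol.
n(HClO4) in the aliquot = 0.001556 mol.
[diluted HClO4] = 0.001556 / 0.01309 = 0.1188 M.
Dilution factor = 200.0/23.02 = 8.688, so [stock] = 0.1188 x 8.688 = 1.03 M.

1.03 M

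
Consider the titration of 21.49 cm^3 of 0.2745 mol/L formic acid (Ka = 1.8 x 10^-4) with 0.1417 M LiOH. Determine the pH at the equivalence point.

n(HCOOH) = 0.2745 x 0.02149 = 0.005899 mol; V(LiOH) at equivalence = 0.005899/0.1417 = 0.04163 L.
At equivalence all the acid is converted to HCOO-; total volume = 0.02149 + 0.04163 = 0.06312 L, so [HCOO-] = 0.005899/0.06312 = 0.09346 M.
Kb = Kw/Ka = 1.0e-14 / 1.8 x 10^-4 = 5.56e-11.
[OH^-] = sqrt(Kb x [HCOO-]) = sqrt(5.56e-11 x 0.09346) = 2.28e-6 M.
pOH = 5.64, so pH = 14.00 - 5.64 = 8.36.

8.36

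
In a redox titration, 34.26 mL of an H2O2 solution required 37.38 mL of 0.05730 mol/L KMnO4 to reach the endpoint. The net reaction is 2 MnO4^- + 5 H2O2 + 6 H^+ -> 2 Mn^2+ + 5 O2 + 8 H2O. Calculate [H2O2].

n(KMnO4) = 0.05730 x 0.03738 = 0.002142 mol.
From the balanced equation, 2 mol KMnO4 reacts with 5 mol H2O2, so n(H2O2) = 0.002142 x 5/2 = 0.005355 mol.
[H2O2] = 0.005355 / 0.03426 L = 0.156 M.

0.156 M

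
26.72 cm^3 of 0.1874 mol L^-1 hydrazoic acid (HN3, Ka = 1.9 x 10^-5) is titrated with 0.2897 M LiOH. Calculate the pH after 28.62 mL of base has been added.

n(acid) = 0.1874 x 0.02672 = 0.005007 mol; n(LiOH) added = 0.2897 x 0.02862 = 0.008291 mol.
Base is in excess by 0.008291 - 0.005007 = 0.003284 mol in a total volume of 0.05534 L.
[OH^-] = 0.003284/0.05534 = 0.05934 M, so pOH = 1.23 and pH = 14.00 - 1.23 = 12.77.

12.77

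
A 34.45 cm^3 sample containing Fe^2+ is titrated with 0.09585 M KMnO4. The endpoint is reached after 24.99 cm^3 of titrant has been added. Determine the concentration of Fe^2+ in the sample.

n(KMnO4) = 0.09585 x 0.02499 = 0.002395 mol.
From the balanced equation, 1 mol KMnO4 reacts with 5 mol Fe^2+, so n(Fe^2+) = 0.002395 x 5/1 = 0.01198 mol.
[Fe^2+] = 0.01198 / 0.03445 L = 0.348 M.

0.348 M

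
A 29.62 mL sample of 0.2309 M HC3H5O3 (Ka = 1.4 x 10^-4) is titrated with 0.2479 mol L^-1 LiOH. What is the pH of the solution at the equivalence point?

8.47

n(HC3H5O3) = 0.2309 x 0.02962 = 0.006839 mol; V(LiOH) at equivalence = 0.006839/0.2479 = 0.02759 L.
At equivalence all the acid is converted to C3H5O3-; total volume = 0.02962 + 0.02759 = 0.05721 L, so [C3H5O3-] = 0.006839/0.05721 = 0.1195 M.
Kb = Kw/Ka = 1.0e-14 / 1.4 x 10^-4 = 7.14e-11.
[OH^-] = sqrt(Kb x [C3H5O3-]) = sqrt(7.14e-11 x 0.1195) = 2.92e-6 M.
pOH = 5.53, so pH = 14.00 - 5.53 = 8.47.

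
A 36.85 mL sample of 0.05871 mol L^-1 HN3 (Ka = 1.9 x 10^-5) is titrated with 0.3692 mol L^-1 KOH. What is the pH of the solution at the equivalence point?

n(HN3) = 0.05871 x 0.03685 = 0.002163 mol; V(KOH) at equivalence = 0.002163/0.3692 = 0.005860 L.
At equivalence all the acid is converted to N3-; total volume = 0.03685 + 0.005860 = 0.04271 L, so [N3-] = 0.002163/0.04271 = 0.05065 M.
Kb = Kw/Ka = 1.0e-14 / 1.9 x 10^-5 = 5.26e-10.
[OH^-] = sqrt(Kb x [N3-]) = sqrt(5.26e-10 x 0.05065) = 5.16e-6 M.
pOH = 5.29, so pH = 14.00 - 5.29 = 8.71.

8.71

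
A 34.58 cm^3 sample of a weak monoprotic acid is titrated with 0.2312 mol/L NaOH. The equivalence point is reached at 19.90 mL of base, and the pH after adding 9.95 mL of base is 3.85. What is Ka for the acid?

9.95 mL is half of the equivalence volume, so this is the half-equivalence point where [HA] = [A^-].
At half-equivalence pH = pKa, so pKa = 3.85.
Ka = 10^(-3.85) = 1.4 x 10^-4.

1.4 x 10^-4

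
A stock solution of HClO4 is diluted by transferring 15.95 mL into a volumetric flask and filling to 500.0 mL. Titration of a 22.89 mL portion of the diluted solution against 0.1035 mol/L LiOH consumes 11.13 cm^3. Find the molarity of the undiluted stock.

n(LiOH) = 0.1035 x 0.01113 = 0.001152 mol.
n(HClO4) in the aliquot = 0.001152 mol.
[diluted HClO4] = 0.001152 / 0.02289 = 0.05033 M.
Dilution factor = 500.0/15.95 = 31.35, so [stock] = 0.05033 x 31.35 = 1.58 M.

1.58 M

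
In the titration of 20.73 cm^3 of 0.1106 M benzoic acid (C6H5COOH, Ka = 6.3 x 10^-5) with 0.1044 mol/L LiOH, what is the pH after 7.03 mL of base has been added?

3.87

Initial n(C6H5COOH) = 0.1106 x 0.02073 = 0.002293 mol.
n(LiOH) added = 0.1044 x 0.007030 = 0.0007339 mol, converting that many moles of C6H5COOH to C6H5COO-.
Remaining n(C6H5COOH) = 0.001559 mol; n(C6H5COO-) = 0.0007339 mol.
By Henderson-Hasselbalch, pH = pKa + log([A^-]/[HA]) = 4.20 + log(0.0007339/0.001559) = 4.20 + (-0.33) = 3.87.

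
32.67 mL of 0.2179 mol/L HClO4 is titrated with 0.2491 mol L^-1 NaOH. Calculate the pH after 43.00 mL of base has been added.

12.68

n(acid) = 0.2179 x 0.03267 = 0.007119 mol; n(NaOH) added = 0.2491 x 0.04300 = 0.01071 mol.
Base is in excess by 0.01071 - 0.007119 = 0.003593 mol in a total volume of 0.07567 L.
[OH^-] = 0.003593/0.07567 = 0.04748 M, so pOH = 1.32 and pH = 14.00 - 1.32 = 12.68.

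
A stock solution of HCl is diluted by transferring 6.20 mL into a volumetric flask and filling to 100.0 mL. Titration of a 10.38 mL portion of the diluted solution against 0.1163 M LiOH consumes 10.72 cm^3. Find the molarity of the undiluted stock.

1.94 M

n(LiOH) = 0.1163 x 0.01072 = 0.001247 mol.
n(HCl) in the aliquot = 0.001247 mol.
[diluted HCl] = 0.001247 / 0.01038 = 0.1201 M.
Dilution factor = 100.0/6.200 = 16.13, so [stock] = 0.1201 x 16.13 = 1.94 M.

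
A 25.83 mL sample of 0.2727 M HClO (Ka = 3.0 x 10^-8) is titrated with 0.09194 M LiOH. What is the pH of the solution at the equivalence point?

10.18

n(HClO) = 0.2727 x 0.02583 = 0.007044 mol; V(LiOH) at equivalence = 0.007044/0.09194 = 0.07661 L.
At equivalence all the acid is converted to ClO-; total volume = 0.02583 + 0.07661 = 0.1024 L, so [ClO-] = 0.007044/0.1024 = 0.06876 M.
Kb = Kw/Ka = 1.0e-14 / 3.0 x 10^-8 = 3.33e-7.
[OH^-] = sqrt(Kb x [ClO-]) = sqrt(3.33e-7 x 0.06876) = 0.000151 M.
pOH = 3.82, so pH = 14.00 - 3.82 = 10.18.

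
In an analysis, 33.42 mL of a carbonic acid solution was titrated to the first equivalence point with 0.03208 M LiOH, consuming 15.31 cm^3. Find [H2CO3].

0.0147 M

n(LiOH) = 0.03208 x 0.01531 = 0.0004911 mol.
At the first equivalence point, 1 mol OH^- react per mol H2CO3, so n(H2CO3) = 0.0004911 / 1 = 0.0004911 mol.
[H2CO3] = 0.0004911 / 0.03342 L = 0.0147 M.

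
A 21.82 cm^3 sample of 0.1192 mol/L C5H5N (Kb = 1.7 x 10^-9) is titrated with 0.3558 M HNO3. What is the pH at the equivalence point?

n(C5H5N) = 0.1192 x 0.02182 = 0.002601 mol; V(HNO3) at equivalence = 0.002601/0.3558 = 0.007310 L.
At equivalence the base is fully converted to C5H5NH+; total volume = 0.02913 L, so [C5H5NH+] = 0.002601/0.02913 = 0.08929 M.
Ka(C5H5NH+) = Kw/Kb = 1.0e-14 / 1.7 x 10^-9 = 5.88e-6.
[H^+] = sqrt(Ka x [C5H5NH+]) = sqrt(5.88e-6 x 0.08929) = 0.000725 M.
pH = -log(0.000725) = 3.14.

3.14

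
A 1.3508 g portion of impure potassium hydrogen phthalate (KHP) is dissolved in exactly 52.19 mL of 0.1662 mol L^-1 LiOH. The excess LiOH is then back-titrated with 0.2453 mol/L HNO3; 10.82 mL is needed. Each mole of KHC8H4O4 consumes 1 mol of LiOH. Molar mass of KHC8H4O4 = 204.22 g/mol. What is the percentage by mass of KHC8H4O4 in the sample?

Total n(LiOH) added = 0.1662 x 0.05219 = 0.008674 mol.
n(HNO3) used = 0.2453 x 0.01082 = 0.002654 mol, which equals the excess n(LiOH).
So n(LiOH) consumed by the sample = 0.008674 - 0.002654 = 0.006020 mol.
n(KHC8H4O4) = 0.006020 / 1 = 0.006020 mol.
mass KHC8H4O4 = 0.006020 x 204.22 = 1.229 g, so %KHC8H4O4 = 1.229/1.3508 x 100 = 91.0%.

91.0%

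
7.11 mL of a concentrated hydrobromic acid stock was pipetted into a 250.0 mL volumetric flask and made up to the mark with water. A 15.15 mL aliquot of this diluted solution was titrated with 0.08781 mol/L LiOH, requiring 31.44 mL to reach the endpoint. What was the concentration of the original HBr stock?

n(LiOH) = 0.08781 x 0.03144 = 0.002761 mol.
n(HBr) in the aliquot = 0.002761 mol.
[diluted HBr] = 0.002761 / 0.01515 = 0.1822 M.
Dilution factor = 250.0/7.110 = 35.16, so [stock] = 0.1822 x 35.16 = 6.41 M.

6.41 M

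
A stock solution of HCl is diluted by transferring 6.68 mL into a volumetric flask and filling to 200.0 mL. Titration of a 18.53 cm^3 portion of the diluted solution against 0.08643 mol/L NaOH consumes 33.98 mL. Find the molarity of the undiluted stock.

n(NaOH) = 0.08643 x 0.03398 = 0.002937 mol.
n(HCl) in the aliquot = 0.002937 mol.
[diluted HCl] = 0.002937 / 0.01853 = 0.1585 M.
Dilution factor = 200.0/6.680 = 29.94, so [stock] = 0.1585 x 29.94 = 4.75 M.

4.75 M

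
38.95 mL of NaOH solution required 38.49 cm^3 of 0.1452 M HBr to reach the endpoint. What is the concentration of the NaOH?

n(HBr) delivered = 0.1452 x 0.03849 = 0.005589 mol.
For a 1:1 reaction, n(NaOH) = 0.005589 mol.
[NaOH] = 0.005589 mol / 0.03895 L = 0.143 M.

0.143 M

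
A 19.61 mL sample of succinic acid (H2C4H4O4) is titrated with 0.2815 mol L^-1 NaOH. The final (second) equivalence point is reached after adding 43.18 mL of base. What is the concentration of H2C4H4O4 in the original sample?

n(NaOH) = 0.2815 x 0.04318 = 0.01216 mol.
At the final (second) equivalence point, 2 mol OH^- react per mol H2C4H4O4, so n(H2C4H4O4) = 0.01216 / 2 = 0.006078 mol.
[H2C4H4O4] = 0.006078 / 0.01961 L = 0.310 M.

0.310 M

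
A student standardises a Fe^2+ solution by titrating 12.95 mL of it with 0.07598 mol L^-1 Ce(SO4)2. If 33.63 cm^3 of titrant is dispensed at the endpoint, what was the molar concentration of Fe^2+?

0.197 M

n(Ce(SO4)2) = 0.07598 x 0.03363 = 0.002555 mol.
From the balanced equation, 1 mol Ce(SO4)2 reacts with 1 mol Fe^2+, so n(Fe^2+) = 0.002555 x 1/1 = 0.002555 mol.
[Fe^2+] = 0.002555 / 0.01295 L = 0.197 M.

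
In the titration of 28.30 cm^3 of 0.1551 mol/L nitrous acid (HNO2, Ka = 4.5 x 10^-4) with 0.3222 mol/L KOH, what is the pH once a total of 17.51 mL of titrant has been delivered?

n(acid) = 0.1551 x 0.02830 = 0.004389 mol; n(KOH) added = 0.3222 x 0.01751 = 0.005642 mol.
Base is in excess by 0.005642 - 0.004389 = 0.001252 mol in a total volume of 0.04581 L.
[OH^-] = 0.001252/0.04581 = 0.02734 M, so pOH = 1.56 and pH = 14.00 - 1.56 = 12.44.

12.44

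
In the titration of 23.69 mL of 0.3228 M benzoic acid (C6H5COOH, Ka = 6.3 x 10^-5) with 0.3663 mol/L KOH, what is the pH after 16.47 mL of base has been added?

4.77

Initial n(C6H5COOH) = 0.3228 x 0.02369 = 0.007647 mol.
n(KOH) added = 0.3663 x 0.01647 = 0.006033 mol, converting that many moles of C6H5COOH to C6H5COO-.
Remaining n(C6H5COOH) = 0.001614 mol; n(C6H5COO-) = 0.006033 mol.
By Henderson-Hasselbalch, pH = pKa + log([A^-]/[HA]) = 4.20 + log(0.006033/0.001614) = 4.20 + (+0.57) = 4.77.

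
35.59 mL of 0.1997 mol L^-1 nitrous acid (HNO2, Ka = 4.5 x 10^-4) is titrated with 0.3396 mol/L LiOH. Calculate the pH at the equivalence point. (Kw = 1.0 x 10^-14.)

n(HNO2) = 0.1997 x 0.03559 = 0.007107 mol; V(LiOH) at equivalence = 0.007107/0.3396 = 0.02093 L.
At equivalence all the acid is converted to NO2-; total volume = 0.03559 + 0.02093 = 0.05652 L, so [NO2-] = 0.007107/0.05652 = 0.1258 M.
Kb = Kw/Ka = 1.0e-14 / 4.5 x 10^-4 = 2.22e-11.
[OH^-] = sqrt(Kb x [NO2-]) = sqrt(2.22e-11 x 0.1258) = 1.67e-6 M.
pOH = 5.78, so pH = 14.00 - 5.78 = 8.22.

8.22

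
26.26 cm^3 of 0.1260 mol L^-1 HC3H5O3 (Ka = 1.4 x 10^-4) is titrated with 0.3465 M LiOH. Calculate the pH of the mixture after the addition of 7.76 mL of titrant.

4.49

Initial n(HC3H5O3) = 0.1260 x 0.02626 = 0.003309 mol.
n(LiOH) added = 0.3465 x 0.007760 = 0.002689 mol, converting that many moles of HC3H5O3 to C3H5O3-.
Remaining n(HC3H5O3) = 0.0006199 mol; n(C3H5O3-) = 0.002689 mol.
By Henderson-Hasselbalch, pH = pKa + log([A^-]/[HA]) = 3.85 + log(0.002689/0.0006199) = 3.85 + (+0.64) = 4.49.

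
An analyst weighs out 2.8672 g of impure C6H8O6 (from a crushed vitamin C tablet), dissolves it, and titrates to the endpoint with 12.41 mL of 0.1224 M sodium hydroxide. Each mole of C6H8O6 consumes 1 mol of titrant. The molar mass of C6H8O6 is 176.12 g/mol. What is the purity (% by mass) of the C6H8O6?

9.33%

n(NaOH) = 0.1224 x 0.01241 = 0.001519 mol.
n(C6H8O6) = 0.001519 / 1 = 0.001519 mol.
mass of C6H8O6 = 0.001519 x 176.12 = 0.2675 g.
% purity = 0.2675 / 2.8672 x 100 = 9.33%.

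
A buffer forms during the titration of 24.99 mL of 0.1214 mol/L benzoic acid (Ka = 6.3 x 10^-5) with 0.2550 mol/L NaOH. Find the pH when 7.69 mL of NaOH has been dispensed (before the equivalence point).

4.46

Initial n(C6H5COOH) = 0.1214 x 0.02499 = 0.003034 mol.
n(NaOH) added = 0.2550 x 0.007690 = 0.001961 mol, converting that many moles of C6H5COOH to C6H5COO-.
Remaining n(C6H5COOH) = 0.001073 mol; n(C6H5COO-) = 0.001961 mol.
By Henderson-Hasselbalch, pH = pKa + log([A^-]/[HA]) = 4.20 + log(0.001961/0.001073) = 4.20 + (+0.26) = 4.46.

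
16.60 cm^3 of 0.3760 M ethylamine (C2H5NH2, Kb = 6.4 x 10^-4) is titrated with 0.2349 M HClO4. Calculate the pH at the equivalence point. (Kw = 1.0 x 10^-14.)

5.82

n(C2H5NH2) = 0.3760 x 0.01660 = 0.006242 mol; V(HClO4) at equivalence = 0.006242/0.2349 = 0.02657 L.
At equivalence the base is fully converted to C2H5NH3+; total volume = 0.04317 L, so [C2H5NH3+] = 0.006242/0.04317 = 0.1446 M.
Ka(C2H5NH3+) = Kw/Kb = 1.0e-14 / 6.4 x 10^-4 = 1.56e-11.
[H^+] = sqrt(Ka x [C2H5NH3+]) = sqrt(1.56e-11 x 0.1446) = 1.50e-6 M.
pH = -log(1.50e-6) = 5.82.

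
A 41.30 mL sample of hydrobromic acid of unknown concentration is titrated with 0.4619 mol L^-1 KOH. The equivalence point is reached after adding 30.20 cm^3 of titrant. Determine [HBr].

0.338 M

n(KOH) delivered = 0.4619 x 0.03020 = 0.01395 mol.
For a 1:1 reaction, n(HBr) = 0.01395 mol.
[HBr] = 0.01395 mol / 0.04130 L = 0.338 M.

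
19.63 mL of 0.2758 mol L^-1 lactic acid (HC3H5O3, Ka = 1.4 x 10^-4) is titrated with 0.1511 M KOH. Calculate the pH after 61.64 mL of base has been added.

n(acid) = 0.2758 x 0.01963 = 0.005414 mol; n(KOH) added = 0.1511 x 0.06164 = 0.009314 mol.
Base is in excess by 0.009314 - 0.005414 = 0.003900 mol in a total volume of 0.08127 L.
[OH^-] = 0.003900/0.08127 = 0.04799 M, so pOH = 1.32 and pH = 14.00 - 1.32 = 12.68.

12.68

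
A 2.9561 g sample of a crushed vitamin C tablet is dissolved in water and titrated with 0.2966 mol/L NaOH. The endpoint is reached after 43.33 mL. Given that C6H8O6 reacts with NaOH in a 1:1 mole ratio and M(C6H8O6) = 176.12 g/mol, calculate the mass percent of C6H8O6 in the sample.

76.6%

n(NaOH) = 0.2966 x 0.04333 = 0.01285 mol.
n(C6H8O6) = 0.01285 / 1 = 0.01285 mol.
mass of C6H8O6 = 0.01285 x 176.12 = 2.263 g.
% purity = 2.263 / 2.9561 x 100 = 76.6%.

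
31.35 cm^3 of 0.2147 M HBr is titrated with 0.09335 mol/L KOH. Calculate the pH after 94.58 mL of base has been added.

n(acid) = 0.2147 x 0.03135 = 0.006731 mol; n(KOH) added = 0.09335 x 0.09458 = 0.008829 mol.
Base is in excess by 0.008829 - 0.006731 = 0.002098 mol in a total volume of 0.1259 L.
[OH^-] = 0.002098/0.1259 = 0.01666 M, so pOH = 1.78 and pH = 14.00 - 1.78 = 12.22.

12.22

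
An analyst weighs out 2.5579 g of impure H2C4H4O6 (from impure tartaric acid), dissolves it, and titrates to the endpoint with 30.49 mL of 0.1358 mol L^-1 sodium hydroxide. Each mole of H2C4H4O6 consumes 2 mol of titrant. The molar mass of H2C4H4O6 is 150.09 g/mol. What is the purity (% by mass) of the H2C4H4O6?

12.1%

n(NaOH) = 0.1358 x 0.03049 = 0.004141 mol.
n(H2C4H4O6) = 0.004141 / 2 = 0.002070 mol.
mass of H2C4H4O6 = 0.002070 x 150.09 = 0.3107 g.
% purity = 0.3107 / 2.5579 x 100 = 12.1%.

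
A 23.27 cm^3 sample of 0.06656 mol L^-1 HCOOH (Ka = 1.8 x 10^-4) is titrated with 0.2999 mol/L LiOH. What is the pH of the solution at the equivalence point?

8.24

n(HCOOH) = 0.06656 x 0.02327 = 0.001549 mol; V(LiOH) at equivalence = 0.001549/0.2999 = 0.005165 L.
At equivalence all the acid is converted to HCOO-; total volume = 0.02327 + 0.005165 = 0.02843 L, so [HCOO-] = 0.001549/0.02843 = 0.05447 M.
Kb = Kw/Ka = 1.0e-14 / 1.8 x 10^-4 = 5.56e-11.
[OH^-] = sqrt(Kb x [HCOO-]) = sqrt(5.56e-11 x 0.05447) = 1.74e-6 M.
pOH = 5.76, so pH = 14.00 - 5.76 = 8.24.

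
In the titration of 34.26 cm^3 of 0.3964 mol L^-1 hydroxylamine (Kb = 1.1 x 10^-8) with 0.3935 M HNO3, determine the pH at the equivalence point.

3.37

n(NH2OH) = 0.3964 x 0.03426 = 0.01358 mol; V(HNO3) at equivalence = 0.01358/0.3935 = 0.03451 L.
At equivalence the base is fully converted to NH3OH+; total volume = 0.06877 L, so [NH3OH+] = 0.01358/0.06877 = 0.1975 M.
Ka(NH3OH+) = Kw/Kb = 1.0e-14 / 1.1 x 10^-8 = 9.09e-7.
[H^+] = sqrt(Ka x [NH3OH+]) = sqrt(9.09e-7 x 0.1975) = 0.000424 M.
pH = -log(0.000424) = 3.37.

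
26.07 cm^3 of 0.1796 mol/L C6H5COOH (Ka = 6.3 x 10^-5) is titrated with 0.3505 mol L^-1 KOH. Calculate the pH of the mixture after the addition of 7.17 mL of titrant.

Initial n(C6H5COOH) = 0.1796 x 0.02607 = 0.004682 mol.
n(KOH) added = 0.3505 x 0.007170 = 0.002513 mol, converting that many moles of C6H5COOH to C6H5COO-.
Remaining n(C6H5COOH) = 0.002169 mol; n(C6H5COO-) = 0.002513 mol.
By Henderson-Hasselbalch, pH = pKa + log([A^-]/[HA]) = 4.20 + log(0.002513/0.002169) = 4.20 + (+0.06) = 4.26.

4.26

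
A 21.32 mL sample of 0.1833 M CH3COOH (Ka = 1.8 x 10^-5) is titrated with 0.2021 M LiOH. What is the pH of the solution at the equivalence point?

8.86

n(CH3COOH) = 0.1833 x 0.02132 = 0.003908 mol; V(LiOH) at equivalence = 0.003908/0.2021 = 0.01934 L.
At equivalence all the acid is converted to CH3COO-; total volume = 0.02132 + 0.01934 = 0.04066 L, so [CH3COO-] = 0.003908/0.04066 = 0.09612 M.
Kb = Kw/Ka = 1.0e-14 / 1.8 x 10^-5 = 5.56e-10.
[OH^-] = sqrt(Kb x [CH3COO-]) = sqrt(5.56e-10 x 0.09612) = 7.31e-6 M.
pOH = 5.14, so pH = 14.00 - 5.14 = 8.86.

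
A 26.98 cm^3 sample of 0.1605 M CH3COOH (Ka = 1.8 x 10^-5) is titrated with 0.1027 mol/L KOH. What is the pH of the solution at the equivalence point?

n(CH3COOH) = 0.1605 x 0.02698 = 0.004330 mol; V(KOH) at equivalence = 0.004330/0.1027 = 0.04216 L.
At equivalence all the acid is converted to CH3COO-; total volume = 0.02698 + 0.04216 = 0.06914 L, so [CH3COO-] = 0.004330/0.06914 = 0.06263 M.
Kb = Kw/Ka = 1.0e-14 / 1.8 x 10^-5 = 5.56e-10.
[OH^-] = sqrt(Kb x [CH3COO-]) = sqrt(5.56e-10 x 0.06263) = 5.90e-6 M.
pOH = 5.23, so pH = 14.00 - 5.23 = 8.77.

8.77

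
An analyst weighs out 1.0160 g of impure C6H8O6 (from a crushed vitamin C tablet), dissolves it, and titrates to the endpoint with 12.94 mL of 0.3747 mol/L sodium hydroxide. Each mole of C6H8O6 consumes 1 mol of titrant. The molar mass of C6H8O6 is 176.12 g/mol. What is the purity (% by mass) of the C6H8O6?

n(NaOH) = 0.3747 x 0.01294 = 0.004849 mol.
n(C6H8O6) = 0.004849 / 1 = 0.004849 mol.
mass of C6H8O6 = 0.004849 x 176.12 = 0.8539 g.
% purity = 0.8539 / 1.0160 x 100 = 84.0%.

84.0%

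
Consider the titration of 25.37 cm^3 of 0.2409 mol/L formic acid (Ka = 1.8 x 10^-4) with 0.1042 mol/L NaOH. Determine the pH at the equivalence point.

n(HCOOH) = 0.2409 x 0.02537 = 0.006112 mol; V(NaOH) at equivalence = 0.006112/0.1042 = 0.05865 L.
At equivalence all the acid is converted to HCOO-; total volume = 0.02537 + 0.05865 = 0.08402 L, so [HCOO-] = 0.006112/0.08402 = 0.07274 M.
Kb = Kw/Ka = 1.0e-14 / 1.8 x 10^-4 = 5.56e-11.
[OH^-] = sqrt(Kb x [HCOO-]) = sqrt(5.56e-11 x 0.07274) = 2.01e-6 M.
pOH = 5.70, so pH = 14.00 - 5.70 = 8.30.

8.30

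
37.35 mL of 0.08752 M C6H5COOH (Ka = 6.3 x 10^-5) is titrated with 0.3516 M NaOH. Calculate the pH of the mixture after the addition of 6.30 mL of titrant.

4.52

Initial n(C6H5COOH) = 0.08752 x 0.03735 = 0.003269 mol.
n(NaOH) added = 0.3516 x 0.006300 = 0.002215 mol, converting that many moles of C6H5COOH to C6H5COO-.
Remaining n(C6H5COOH) = 0.001054 mol; n(C6H5COO-) = 0.002215 mol.
By Henderson-Hasselbalch, pH = pKa + log([A^-]/[HA]) = 4.20 + log(0.002215/0.001054) = 4.20 + (+0.32) = 4.52.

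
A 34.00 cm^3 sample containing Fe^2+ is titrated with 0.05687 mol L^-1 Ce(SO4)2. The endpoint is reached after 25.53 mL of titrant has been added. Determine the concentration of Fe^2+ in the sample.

0.0427 M

n(Ce(SO4)2) = 0.05687 x 0.02553 = 0.001452 mol.
From the balanced equation, 1 mol Ce(SO4)2 reacts with 1 mol Fe^2+, so n(Fe^2+) = 0.001452 x 1/1 = 0.001452 mol.
[Fe^2+] = 0.001452 / 0.03400 L = 0.0427 M.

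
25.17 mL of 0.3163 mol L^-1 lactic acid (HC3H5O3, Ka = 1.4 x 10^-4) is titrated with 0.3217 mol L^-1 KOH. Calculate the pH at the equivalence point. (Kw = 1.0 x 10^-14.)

8.53

n(HC3H5O3) = 0.3163 x 0.02517 = 0.007961 mol; V(KOH) at equivalence = 0.007961/0.3217 = 0.02475 L.
At equivalence all the acid is converted to C3H5O3-; total volume = 0.02517 + 0.02475 = 0.04992 L, so [C3H5O3-] = 0.007961/0.04992 = 0.1595 M.
Kb = Kw/Ka = 1.0e-14 / 1.4 x 10^-4 = 7.14e-11.
[OH^-] = sqrt(Kb x [C3H5O3-]) = sqrt(7.14e-11 x 0.1595) = 3.38e-6 M.
pOH = 5.47, so pH = 14.00 - 5.47 = 8.53.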